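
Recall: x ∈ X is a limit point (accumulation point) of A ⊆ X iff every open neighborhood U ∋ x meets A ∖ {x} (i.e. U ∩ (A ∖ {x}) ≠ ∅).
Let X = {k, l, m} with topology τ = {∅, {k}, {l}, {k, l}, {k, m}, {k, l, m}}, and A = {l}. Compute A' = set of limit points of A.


A' = ∅

For each x ∈ X, list the open sets U ∈ τ with x ∈ U, then check whether U ∩ (A ∖ {x}) ≠ ∅ for every such U.
  x = k: open {k} ∋ x has {k} ∩ (A ∖ {k}) = ∅, so x is NOT a limit point.
  x = l: open {l} ∋ x has {l} ∩ (A ∖ {l}) = ∅, so x is NOT a limit point.
  x = m: open {k, m} ∋ x has {k, m} ∩ (A ∖ {m}) = ∅, so x is NOT a limit point.
Collecting: A' = ∅.


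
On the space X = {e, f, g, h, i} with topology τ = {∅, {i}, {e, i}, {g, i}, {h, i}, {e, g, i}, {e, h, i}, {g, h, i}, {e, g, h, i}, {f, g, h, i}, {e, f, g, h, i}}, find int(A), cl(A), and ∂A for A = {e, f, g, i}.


int(A) = {e, g, i}, cl(A) = {e, f, g, h, i}, ∂A = {f, h}.

Closed sets in (X, τ) are complements of opens:
  closed(X, τ) = {∅, {e}, {f}, {e, f}, {f, g}, {f, h}, {e, f, g}, {e, f, h}, {f, g, h}, {e, f, g, h}, {e, f, g, h, i}}.
int(A) = ⋃ {U ∈ τ : U ⊆ A}. Opens contained in A: ∅, {i}, {e, i}, {g, i}, {e, g, i}.
Taking the union of these: int(A) = {e, g, i}.
cl(A) = ⋂ {C closed : A ⊆ C}. Closed sets containing A: {e, f, g, h, i}.
Intersecting these: cl(A) = {e, f, g, h, i}.
∂A = cl(A) ∖ int(A) = {e, f, g, h, i} ∖ {e, g, i} = {f, h}.


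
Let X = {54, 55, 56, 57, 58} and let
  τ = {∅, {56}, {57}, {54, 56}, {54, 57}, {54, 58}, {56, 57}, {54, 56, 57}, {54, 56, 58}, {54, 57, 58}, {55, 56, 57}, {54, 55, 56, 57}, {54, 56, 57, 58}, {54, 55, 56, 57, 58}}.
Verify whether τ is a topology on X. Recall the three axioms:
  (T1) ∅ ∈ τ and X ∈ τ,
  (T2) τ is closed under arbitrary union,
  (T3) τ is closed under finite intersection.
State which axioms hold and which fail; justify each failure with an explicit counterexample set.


τ is NOT a topology on X.

Axiom (T1): ∅ ∈ τ? Yes; X ∈ τ? Yes.
Axiom (T2/T3): check pairwise unions and intersections of members of τ.
Counterexample for (T3): {54, 56} ∩ {54, 57} = {54} ∉ τ. Therefore τ is NOT a topology.


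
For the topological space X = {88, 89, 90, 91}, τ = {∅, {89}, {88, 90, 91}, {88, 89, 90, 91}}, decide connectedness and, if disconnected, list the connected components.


(X, τ) is disconnected; components = [{89}, {88, 90, 91}].

Find clopen sets (U ∈ τ with X ∖ U ∈ τ):
  U = ∅, X ∖ U = {88, 89, 90, 91} — both open, so U is clopen.
  U = {89}, X ∖ U = {88, 90, 91} — both open, so U is clopen.
  U = {88, 90, 91}, X ∖ U = {89} — both open, so U is clopen.
  U = {88, 89, 90, 91}, X ∖ U = ∅ — both open, so U is clopen.
Nontrivial clopen(s) exist: e.g. {89}. So (X, τ) is disconnected.
Compute connected components by grouping points that agree on all clopens:
  component: {89}
  component: {88, 90, 91}


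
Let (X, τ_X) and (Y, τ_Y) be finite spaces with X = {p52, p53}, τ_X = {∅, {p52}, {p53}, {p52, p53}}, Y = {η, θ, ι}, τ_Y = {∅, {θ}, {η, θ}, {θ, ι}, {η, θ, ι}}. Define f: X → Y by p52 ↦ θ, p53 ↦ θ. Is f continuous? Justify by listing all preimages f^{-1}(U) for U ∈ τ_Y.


f IS continuous.

Compute f^{-1}(U) for each U ∈ τ_Y:
  U = ∅: f^{-1}(U) = ∅ ∈ τ_X ✓.
  U = {θ}: f^{-1}(U) = {p52, p53} ∈ τ_X ✓.
  U = {η, θ}: f^{-1}(U) = {p52, p53} ∈ τ_X ✓.
  U = {θ, ι}: f^{-1}(U) = {p52, p53} ∈ τ_X ✓.
  U = {η, θ, ι}: f^{-1}(U) = {p52, p53} ∈ τ_X ✓.
Every preimage lies in τ_X, so f IS continuous.


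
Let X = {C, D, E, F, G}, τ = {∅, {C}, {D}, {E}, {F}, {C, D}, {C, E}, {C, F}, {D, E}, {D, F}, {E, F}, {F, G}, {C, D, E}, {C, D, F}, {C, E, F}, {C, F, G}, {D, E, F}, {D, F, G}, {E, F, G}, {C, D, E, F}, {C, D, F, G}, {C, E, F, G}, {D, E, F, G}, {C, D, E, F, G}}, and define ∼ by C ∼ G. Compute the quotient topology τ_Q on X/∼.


X/∼ = {[C=G], [D], [E], [F]}; |τ_Q| = 12.

Equivalence classes: [C=G], [D], [E], [F].
Quotient map π: X → X/∼ sends C ↦ [C=G], D ↦ [D], E ↦ [E], F ↦ [F], G ↦ [C=G].
For each subset V ⊆ X/∼, compute π^{-1}(V) ⊆ X and check whether π^{-1}(V) ∈ τ. V is open in τ_Q iff π^{-1}(V) ∈ τ.
  V = {}: π^{-1}(V) = ∅ ∈ τ ✓.
  V = {[C=G]}: π^{-1}(V) = {C, G} ∉ τ ✗.
  V = {[D]}: π^{-1}(V) = {D} ∈ τ ✓.
  V = {[C=G], [D]}: π^{-1}(V) = {C, D, G} ∉ τ ✗.
  V = {[E]}: π^{-1}(V) = {E} ∈ τ ✓.
  V = {[C=G], [E]}: π^{-1}(V) = {C, E, G} ∉ τ ✗.
  V = {[D], [E]}: π^{-1}(V) = {D, E} ∈ τ ✓.
  V = {[C=G], [D], [E]}: π^{-1}(V) = {C, D, E, G} ∉ τ ✗.
  V = {[F]}: π^{-1}(V) = {F} ∈ τ ✓.
  V = {[C=G], [F]}: π^{-1}(V) = {C, F, G} ∈ τ ✓.
  V = {[D], [F]}: π^{-1}(V) = {D, F} ∈ τ ✓.
  V = {[C=G], [D], [F]}: π^{-1}(V) = {C, D, F, G} ∈ τ ✓.
  V = {[E], [F]}: π^{-1}(V) = {E, F} ∈ τ ✓.
  V = {[C=G], [E], [F]}: π^{-1}(V) = {C, E, F, G} ∈ τ ✓.
  V = {[D], [E], [F]}: π^{-1}(V) = {D, E, F} ∈ τ ✓.
  V = {[C=G], [D], [E], [F]}: π^{-1}(V) = {C, D, E, F, G} ∈ τ ✓.
Open sets in the quotient: τ_Q = {{}, {[D]}, {[E]}, {[D], [E]}, {[F]}, {[C=G], [F]}, {[D], [F]}, {[C=G], [D], [F]}, {[E], [F]}, {[C=G], [E], [F]}, {[D], [E], [F]}, {[C=G], [D], [E], [F]}} (12 elements).


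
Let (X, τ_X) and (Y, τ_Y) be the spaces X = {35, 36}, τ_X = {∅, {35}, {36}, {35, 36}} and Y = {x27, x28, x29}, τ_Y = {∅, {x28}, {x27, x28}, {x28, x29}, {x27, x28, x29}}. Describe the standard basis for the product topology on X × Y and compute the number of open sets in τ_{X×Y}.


Basis B = {∅ × ∅, {35} × {x28}, {36} × {x28}, {35} × {x27, x28}, {35} × {x28, x29}, {35, 36} × {x28}, {36} × {x27, x28}, {36} × {x28, x29}, {35} × {x27, x28, x29}, {36} × {x27, x28, x29}, {35, 36} × {x27, x28}, {35, 36} × {x28, x29}, {35, 36} × {x27, x28, x29}}; |τ_{X×Y}| = 25.

Enumerate products U × V with U ∈ τ_X, V ∈ τ_Y (deduplicated):
  ∅ × ∅ = {} (∅)
  {35} × {x28} = {(35,x28)}
  {36} × {x28} = {(36,x28)}
  {35} × {x27, x28} = {(35,x27), (35,x28)}
  {35} × {x28, x29} = {(35,x28), (35,x29)}
  {35, 36} × {x28} = {(35,x28), (36,x28)}
  {36} × {x27, x28} = {(36,x27), (36,x28)}
  {36} × {x28, x29} = {(36,x28), (36,x29)}
  {35} × {x27, x28, x29} = {(35,x27), (35,x28), (35,x29)}
  {36} × {x27, x28, x29} = {(36,x27), (36,x28), (36,x29)}
  {35, 36} × {x27, x28} = {(35,x27), (35,x28), (36,x27), (36,x28)}
  {35, 36} × {x28, x29} = {(35,x28), (35,x29), (36,x28), (36,x29)}
  {35, 36} × {x27, x28, x29} = {(35,x27), (35,x28), (35,x29), (36,x27), (36,x28), (36,x29)}
These 13 distinct sets form the basis B.
Close under arbitrary unions to get τ_{X×Y}; counting gives |τ_{X×Y}| = 25.


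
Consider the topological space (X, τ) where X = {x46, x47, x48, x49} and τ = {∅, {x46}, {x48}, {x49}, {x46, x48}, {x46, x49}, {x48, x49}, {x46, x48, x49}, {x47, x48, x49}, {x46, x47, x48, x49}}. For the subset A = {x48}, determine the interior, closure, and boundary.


int(A) = {x48}, cl(A) = {x47, x48}, ∂A = {x47}.

Closed sets in (X, τ) are complements of opens:
  closed(X, τ) = {∅, {x46}, {x47}, {x46, x47}, {x47, x48}, {x47, x49}, {x46, x47, x48}, {x46, x47, x49}, {x47, x48, x49}, {x46, x47, x48, x49}}.
int(A) = ⋃ {U ∈ τ : U ⊆ A}. Opens contained in A: ∅, {x48}.
Taking the union of these: int(A) = {x48}.
cl(A) = ⋂ {C closed : A ⊆ C}. Closed sets containing A: {x47, x48}, {x46, x47, x48}, {x47, x48, x49}, {x46, x47, x48, x49}.
Intersecting these: cl(A) = {x47, x48}.
∂A = cl(A) ∖ int(A) = {x47, x48} ∖ {x48} = {x47}.


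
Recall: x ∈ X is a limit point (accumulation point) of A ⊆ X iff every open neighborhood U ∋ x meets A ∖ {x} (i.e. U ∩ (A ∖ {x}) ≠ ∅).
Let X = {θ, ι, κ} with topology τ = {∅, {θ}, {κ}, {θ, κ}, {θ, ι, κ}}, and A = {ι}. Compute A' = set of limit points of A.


A' = ∅

For each x ∈ X, list the open sets U ∈ τ with x ∈ U, then check whether U ∩ (A ∖ {x}) ≠ ∅ for every such U.
  x = θ: open {θ} ∋ x has {θ} ∩ (A ∖ {θ}) = ∅, so x is NOT a limit point.
  x = ι: open {θ, ι, κ} ∋ x has {θ, ι, κ} ∩ (A ∖ {ι}) = ∅, so x is NOT a limit point.
  x = κ: open {κ} ∋ x has {κ} ∩ (A ∖ {κ}) = ∅, so x is NOT a limit point.
Collecting: A' = ∅.


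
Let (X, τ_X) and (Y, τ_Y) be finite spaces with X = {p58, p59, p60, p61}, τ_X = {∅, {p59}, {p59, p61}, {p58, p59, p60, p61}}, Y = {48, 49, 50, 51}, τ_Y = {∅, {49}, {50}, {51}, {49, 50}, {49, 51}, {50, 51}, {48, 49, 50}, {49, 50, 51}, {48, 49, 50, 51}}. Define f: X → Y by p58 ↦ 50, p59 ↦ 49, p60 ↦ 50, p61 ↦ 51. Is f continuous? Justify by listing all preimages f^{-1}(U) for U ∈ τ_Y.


f is NOT continuous.

Compute f^{-1}(U) for each U ∈ τ_Y:
  U = ∅: f^{-1}(U) = ∅ ∈ τ_X ✓.
  U = {49}: f^{-1}(U) = {p59} ∈ τ_X ✓.
  U = {50}: f^{-1}(U) = {p58, p60} ∉ τ_X ✗.
  U = {51}: f^{-1}(U) = {p61} ∉ τ_X ✗.
  U = {49, 50}: f^{-1}(U) = {p58, p59, p60} ∉ τ_X ✗.
  U = {49, 51}: f^{-1}(U) = {p59, p61} ∈ τ_X ✓.
  U = {50, 51}: f^{-1}(U) = {p58, p60, p61} ∉ τ_X ✗.
  U = {48, 49, 50}: f^{-1}(U) = {p58, p59, p60} ∉ τ_X ✗.
  U = {49, 50, 51}: f^{-1}(U) = {p58, p59, p60, p61} ∈ τ_X ✓.
  U = {48, 49, 50, 51}: f^{-1}(U) = {p58, p59, p60, p61} ∈ τ_X ✓.
Found U = {50} with f^{-1}(U) = {p58, p60} not in τ_X. Therefore f is NOT continuous.


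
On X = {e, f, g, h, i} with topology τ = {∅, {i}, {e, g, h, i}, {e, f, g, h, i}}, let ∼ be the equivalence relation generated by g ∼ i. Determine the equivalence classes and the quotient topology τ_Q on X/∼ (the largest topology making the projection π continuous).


X/∼ = {[e], [f], [g=i], [h]}; |τ_Q| = 3.

Equivalence classes: [e], [f], [g=i], [h].
Quotient map π: X → X/∼ sends e ↦ [e], f ↦ [f], g ↦ [g=i], h ↦ [h], i ↦ [g=i].
For each subset V ⊆ X/∼, compute π^{-1}(V) ⊆ X and check whether π^{-1}(V) ∈ τ. V is open in τ_Q iff π^{-1}(V) ∈ τ.
  V = {}: π^{-1}(V) = ∅ ∈ τ ✓.
  V = {[e]}: π^{-1}(V) = {e} ∉ τ ✗.
  V = {[f]}: π^{-1}(V) = {f} ∉ τ ✗.
  V = {[e], [f]}: π^{-1}(V) = {e, f} ∉ τ ✗.
  V = {[g=i]}: π^{-1}(V) = {g, i} ∉ τ ✗.
  V = {[e], [g=i]}: π^{-1}(V) = {e, g, i} ∉ τ ✗.
  V = {[f], [g=i]}: π^{-1}(V) = {f, g, i} ∉ τ ✗.
  V = {[e], [f], [g=i]}: π^{-1}(V) = {e, f, g, i} ∉ τ ✗.
  V = {[h]}: π^{-1}(V) = {h} ∉ τ ✗.
  V = {[e], [h]}: π^{-1}(V) = {e, h} ∉ τ ✗.
  V = {[f], [h]}: π^{-1}(V) = {f, h} ∉ τ ✗.
  V = {[e], [f], [h]}: π^{-1}(V) = {e, f, h} ∉ τ ✗.
  V = {[g=i], [h]}: π^{-1}(V) = {g, h, i} ∉ τ ✗.
  V = {[e], [g=i], [h]}: π^{-1}(V) = {e, g, h, i} ∈ τ ✓.
  V = {[f], [g=i], [h]}: π^{-1}(V) = {f, g, h, i} ∉ τ ✗.
  V = {[e], [f], [g=i], [h]}: π^{-1}(V) = {e, f, g, h, i} ∈ τ ✓.
Open sets in the quotient: τ_Q = {{}, {[e], [g=i], [h]}, {[e], [f], [g=i], [h]}} (3 elements).


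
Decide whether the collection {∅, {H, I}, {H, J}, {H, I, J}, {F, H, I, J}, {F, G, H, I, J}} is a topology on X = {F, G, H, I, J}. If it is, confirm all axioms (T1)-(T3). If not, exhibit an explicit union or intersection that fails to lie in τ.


τ is NOT a topology on X.

Axiom (T1): ∅ ∈ τ? Yes; X ∈ τ? Yes.
Axiom (T2/T3): check pairwise unions and intersections of members of τ.
Counterexample for (T3): {H, I} ∩ {H, J} = {H} ∉ τ. Therefore τ is NOT a topology.


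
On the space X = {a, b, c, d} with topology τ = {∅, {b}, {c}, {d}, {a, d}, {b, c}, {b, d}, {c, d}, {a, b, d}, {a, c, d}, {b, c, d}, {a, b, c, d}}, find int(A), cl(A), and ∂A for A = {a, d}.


int(A) = {a, d}, cl(A) = {a, d}, ∂A = ∅.

Closed sets in (X, τ) are complements of opens:
  closed(X, τ) = {∅, {a}, {b}, {c}, {a, b}, {a, c}, {a, d}, {b, c}, {a, b, c}, {a, b, d}, {a, c, d}, {a, b, c, d}}.
int(A) = ⋃ {U ∈ τ : U ⊆ A}. Opens contained in A: ∅, {d}, {a, d}.
Taking the union of these: int(A) = {a, d}.
cl(A) = ⋂ {C closed : A ⊆ C}. Closed sets containing A: {a, d}, {a, b, d}, {a, c, d}, {a, b, c, d}.
Intersecting these: cl(A) = {a, d}.
∂A = cl(A) ∖ int(A) = {a, d} ∖ {a, d} = ∅.


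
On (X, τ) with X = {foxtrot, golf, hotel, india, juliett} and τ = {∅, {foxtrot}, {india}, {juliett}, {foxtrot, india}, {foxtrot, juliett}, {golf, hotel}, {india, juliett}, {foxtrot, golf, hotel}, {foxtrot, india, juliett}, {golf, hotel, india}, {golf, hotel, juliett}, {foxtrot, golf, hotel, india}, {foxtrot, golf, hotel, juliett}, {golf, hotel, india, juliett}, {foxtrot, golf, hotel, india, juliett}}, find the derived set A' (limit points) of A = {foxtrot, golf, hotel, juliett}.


A' = {golf, hotel}

For each x ∈ X, list the open sets U ∈ τ with x ∈ U, then check whether U ∩ (A ∖ {x}) ≠ ∅ for every such U.
  x = foxtrot: open {foxtrot} ∋ x has {foxtrot} ∩ (A ∖ {foxtrot}) = ∅, so x is NOT a limit point.
  x = golf: opens ∋ x are {golf, hotel}, {foxtrot, golf, hotel}, {golf, hotel, india}, {golf, hotel, juliett}, {foxtrot, golf, hotel, india}, {foxtrot, golf, hotel, juliett}, {golf, hotel, india, juliett}, {foxtrot, golf, hotel, india, juliett}; each meets A ∖ {golf}, so x IS a limit point.
  x = hotel: opens ∋ x are {golf, hotel}, {foxtrot, golf, hotel}, {golf, hotel, india}, {golf, hotel, juliett}, {foxtrot, golf, hotel, india}, {foxtrot, golf, hotel, juliett}, {golf, hotel, india, juliett}, {foxtrot, golf, hotel, india, juliett}; each meets A ∖ {hotel}, so x IS a limit point.
  x = india: open {india} ∋ x has {india} ∩ (A ∖ {india}) = ∅, so x is NOT a limit point.
  x = juliett: open {juliett} ∋ x has {juliett} ∩ (A ∖ {juliett}) = ∅, so x is NOT a limit point.
Collecting: A' = {golf, hotel}.


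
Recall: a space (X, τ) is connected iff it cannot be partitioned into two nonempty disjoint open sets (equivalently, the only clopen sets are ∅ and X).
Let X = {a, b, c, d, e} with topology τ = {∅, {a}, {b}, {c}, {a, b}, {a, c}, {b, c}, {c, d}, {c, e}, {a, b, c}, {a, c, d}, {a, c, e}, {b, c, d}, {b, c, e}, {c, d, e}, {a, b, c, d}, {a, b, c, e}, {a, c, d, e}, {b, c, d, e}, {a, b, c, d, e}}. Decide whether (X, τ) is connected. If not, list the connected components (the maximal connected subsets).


(X, τ) is disconnected; components = [{a}, {b}, {c, d, e}].

Find clopen sets (U ∈ τ with X ∖ U ∈ τ):
  U = ∅, X ∖ U = {a, b, c, d, e} — both open, so U is clopen.
  U = {a}, X ∖ U = {b, c, d, e} — both open, so U is clopen.
  U = {b}, X ∖ U = {a, c, d, e} — both open, so U is clopen.
  U = {a, b}, X ∖ U = {c, d, e} — both open, so U is clopen.
  U = {c, d, e}, X ∖ U = {a, b} — both open, so U is clopen.
  U = {a, c, d, e}, X ∖ U = {b} — both open, so U is clopen.
  U = {b, c, d, e}, X ∖ U = {a} — both open, so U is clopen.
  U = {a, b, c, d, e}, X ∖ U = ∅ — both open, so U is clopen.
Nontrivial clopen(s) exist: e.g. {b, c, d, e}. So (X, τ) is disconnected.
Compute connected components by grouping points that agree on all clopens:
  component: {a}
  component: {b}
  component: {c, d, e}


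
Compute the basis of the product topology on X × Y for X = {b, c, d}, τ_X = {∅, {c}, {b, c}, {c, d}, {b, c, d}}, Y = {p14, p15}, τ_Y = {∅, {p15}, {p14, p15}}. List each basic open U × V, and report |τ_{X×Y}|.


Basis B = {∅ × ∅, {c} × {p15}, {b, c} × {p15}, {c} × {p14, p15}, {c, d} × {p15}, {b, c, d} × {p15}, {b, c} × {p14, p15}, {c, d} × {p14, p15}, {b, c, d} × {p14, p15}}; |τ_{X×Y}| = 14.

Enumerate products U × V with U ∈ τ_X, V ∈ τ_Y (deduplicated):
  ∅ × ∅ = {} (∅)
  {c} × {p15} = {(c,p15)}
  {b, c} × {p15} = {(b,p15), (c,p15)}
  {c} × {p14, p15} = {(c,p14), (c,p15)}
  {c, d} × {p15} = {(c,p15), (d,p15)}
  {b, c, d} × {p15} = {(b,p15), (c,p15), (d,p15)}
  {b, c} × {p14, p15} = {(b,p14), (b,p15), (c,p14), (c,p15)}
  {c, d} × {p14, p15} = {(c,p14), (c,p15), (d,p14), (d,p15)}
  {b, c, d} × {p14, p15} = {(b,p14), (b,p15), (c,p14), (c,p15), (d,p14), (d,p15)}
These 9 distinct sets form the basis B.
Close under arbitrary unions to get τ_{X×Y}; counting gives |τ_{X×Y}| = 14.


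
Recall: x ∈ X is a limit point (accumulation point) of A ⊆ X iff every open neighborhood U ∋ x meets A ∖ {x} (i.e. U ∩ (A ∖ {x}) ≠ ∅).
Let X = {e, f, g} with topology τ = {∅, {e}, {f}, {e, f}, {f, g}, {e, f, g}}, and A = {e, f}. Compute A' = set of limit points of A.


A' = {g}

For each x ∈ X, list the open sets U ∈ τ with x ∈ U, then check whether U ∩ (A ∖ {x}) ≠ ∅ for every such U.
  x = e: open {e} ∋ x has {e} ∩ (A ∖ {e}) = ∅, so x is NOT a limit point.
  x = f: open {f} ∋ x has {f} ∩ (A ∖ {f}) = ∅, so x is NOT a limit point.
  x = g: opens ∋ x are {f, g}, {e, f, g}; each meets A ∖ {g}, so x IS a limit point.
Collecting: A' = {g}.


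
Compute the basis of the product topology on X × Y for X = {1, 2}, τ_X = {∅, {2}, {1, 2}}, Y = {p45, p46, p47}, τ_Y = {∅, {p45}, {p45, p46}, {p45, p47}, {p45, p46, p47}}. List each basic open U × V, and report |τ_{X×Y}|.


Basis B = {∅ × ∅, {2} × {p45}, {1, 2} × {p45}, {2} × {p45, p46}, {2} × {p45, p47}, {2} × {p45, p46, p47}, {1, 2} × {p45, p46}, {1, 2} × {p45, p47}, {1, 2} × {p45, p46, p47}}; |τ_{X×Y}| = 14.

Enumerate products U × V with U ∈ τ_X, V ∈ τ_Y (deduplicated):
  ∅ × ∅ = {} (∅)
  {2} × {p45} = {(2,p45)}
  {1, 2} × {p45} = {(1,p45), (2,p45)}
  {2} × {p45, p46} = {(2,p45), (2,p46)}
  {2} × {p45, p47} = {(2,p45), (2,p47)}
  {2} × {p45, p46, p47} = {(2,p45), (2,p46), (2,p47)}
  {1, 2} × {p45, p46} = {(1,p45), (1,p46), (2,p45), (2,p46)}
  {1, 2} × {p45, p47} = {(1,p45), (1,p47), (2,p45), (2,p47)}
  {1, 2} × {p45, p46, p47} = {(1,p45), (1,p46), (1,p47), (2,p45), (2,p46), (2,p47)}
These 9 distinct sets form the basis B.
Close under arbitrary unions to get τ_{X×Y}; counting gives |τ_{X×Y}| = 14.


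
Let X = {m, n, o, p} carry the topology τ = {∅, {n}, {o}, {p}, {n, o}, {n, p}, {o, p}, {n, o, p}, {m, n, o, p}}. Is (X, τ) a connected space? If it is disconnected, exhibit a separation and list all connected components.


(X, τ) is connected.

Find clopen sets (U ∈ τ with X ∖ U ∈ τ):
  U = ∅, X ∖ U = {m, n, o, p} — both open, so U is clopen.
  U = {m, n, o, p}, X ∖ U = ∅ — both open, so U is clopen.
Only trivial clopens (∅ and X) exist, so (X, τ) is connected.
Compute connected components by grouping points that agree on all clopens:
  component: {m, n, o, p}


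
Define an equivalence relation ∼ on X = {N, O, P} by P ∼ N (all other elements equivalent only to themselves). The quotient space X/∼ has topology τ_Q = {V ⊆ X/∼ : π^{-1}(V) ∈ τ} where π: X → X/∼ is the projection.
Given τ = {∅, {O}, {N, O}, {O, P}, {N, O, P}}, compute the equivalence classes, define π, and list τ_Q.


X/∼ = {[N=P], [O]}; |τ_Q| = 3.

Equivalence classes: [N=P], [O].
Quotient map π: X → X/∼ sends N ↦ [N=P], O ↦ [O], P ↦ [N=P].
For each subset V ⊆ X/∼, compute π^{-1}(V) ⊆ X and check whether π^{-1}(V) ∈ τ. V is open in τ_Q iff π^{-1}(V) ∈ τ.
  V = {}: π^{-1}(V) = ∅ ∈ τ ✓.
  V = {[N=P]}: π^{-1}(V) = {N, P} ∉ τ ✗.
  V = {[O]}: π^{-1}(V) = {O} ∈ τ ✓.
  V = {[N=P], [O]}: π^{-1}(V) = {N, O, P} ∈ τ ✓.
Open sets in the quotient: τ_Q = {{}, {[O]}, {[N=P], [O]}} (3 elements).


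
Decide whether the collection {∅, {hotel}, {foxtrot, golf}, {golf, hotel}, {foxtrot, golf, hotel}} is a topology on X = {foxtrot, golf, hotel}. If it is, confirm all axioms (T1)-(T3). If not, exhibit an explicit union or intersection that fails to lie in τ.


τ is NOT a topology on X.

Axiom (T1): ∅ ∈ τ? Yes; X ∈ τ? Yes.
Axiom (T2/T3): check pairwise unions and intersections of members of τ.
Counterexample for (T3): {foxtrot, golf} ∩ {golf, hotel} = {golf} ∉ τ. Therefore τ is NOT a topology.


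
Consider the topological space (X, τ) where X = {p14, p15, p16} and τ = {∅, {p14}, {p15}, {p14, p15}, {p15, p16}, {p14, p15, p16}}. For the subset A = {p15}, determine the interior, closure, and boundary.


int(A) = {p15}, cl(A) = {p15, p16}, ∂A = {p16}.

Closed sets in (X, τ) are complements of opens:
  closed(X, τ) = {∅, {p14}, {p16}, {p14, p16}, {p15, p16}, {p14, p15, p16}}.
int(A) = ⋃ {U ∈ τ : U ⊆ A}. Opens contained in A: ∅, {p15}.
Taking the union of these: int(A) = {p15}.
cl(A) = ⋂ {C closed : A ⊆ C}. Closed sets containing A: {p15, p16}, {p14, p15, p16}.
Intersecting these: cl(A) = {p15, p16}.
∂A = cl(A) ∖ int(A) = {p15, p16} ∖ {p15} = {p16}.


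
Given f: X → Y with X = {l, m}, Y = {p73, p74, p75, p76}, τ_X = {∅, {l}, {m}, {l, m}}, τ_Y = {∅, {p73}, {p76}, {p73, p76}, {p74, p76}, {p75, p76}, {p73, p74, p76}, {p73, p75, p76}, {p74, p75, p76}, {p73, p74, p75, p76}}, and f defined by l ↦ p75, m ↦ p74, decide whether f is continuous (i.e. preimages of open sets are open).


f IS continuous.

Compute f^{-1}(U) for each U ∈ τ_Y:
  U = ∅: f^{-1}(U) = ∅ ∈ τ_X ✓.
  U = {p73}: f^{-1}(U) = ∅ ∈ τ_X ✓.
  U = {p76}: f^{-1}(U) = ∅ ∈ τ_X ✓.
  U = {p73, p76}: f^{-1}(U) = ∅ ∈ τ_X ✓.
  U = {p74, p76}: f^{-1}(U) = {m} ∈ τ_X ✓.
  U = {p75, p76}: f^{-1}(U) = {l} ∈ τ_X ✓.
  U = {p73, p74, p76}: f^{-1}(U) = {m} ∈ τ_X ✓.
  U = {p73, p75, p76}: f^{-1}(U) = {l} ∈ τ_X ✓.
  U = {p74, p75, p76}: f^{-1}(U) = {l, m} ∈ τ_X ✓.
  U = {p73, p74, p75, p76}: f^{-1}(U) = {l, m} ∈ τ_X ✓.
Every preimage lies in τ_X, so f IS continuous.


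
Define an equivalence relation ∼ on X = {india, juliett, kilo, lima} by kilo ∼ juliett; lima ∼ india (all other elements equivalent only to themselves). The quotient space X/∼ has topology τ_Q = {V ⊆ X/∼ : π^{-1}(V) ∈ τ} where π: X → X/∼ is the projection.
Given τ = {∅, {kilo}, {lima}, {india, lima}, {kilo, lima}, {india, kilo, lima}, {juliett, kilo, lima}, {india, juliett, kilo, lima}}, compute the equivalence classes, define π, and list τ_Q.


X/∼ = {[india=lima], [juliett=kilo]}; |τ_Q| = 3.

Equivalence classes: [india=lima], [juliett=kilo].
Quotient map π: X → X/∼ sends india ↦ [india=lima], juliett ↦ [juliett=kilo], kilo ↦ [juliett=kilo], lima ↦ [india=lima].
For each subset V ⊆ X/∼, compute π^{-1}(V) ⊆ X and check whether π^{-1}(V) ∈ τ. V is open in τ_Q iff π^{-1}(V) ∈ τ.
  V = {}: π^{-1}(V) = ∅ ∈ τ ✓.
  V = {[india=lima]}: π^{-1}(V) = {india, lima} ∈ τ ✓.
  V = {[juliett=kilo]}: π^{-1}(V) = {juliett, kilo} ∉ τ ✗.
  V = {[india=lima], [juliett=kilo]}: π^{-1}(V) = {india, juliett, kilo, lima} ∈ τ ✓.
Open sets in the quotient: τ_Q = {{}, {[india=lima]}, {[india=lima], [juliett=kilo]}} (3 elements).


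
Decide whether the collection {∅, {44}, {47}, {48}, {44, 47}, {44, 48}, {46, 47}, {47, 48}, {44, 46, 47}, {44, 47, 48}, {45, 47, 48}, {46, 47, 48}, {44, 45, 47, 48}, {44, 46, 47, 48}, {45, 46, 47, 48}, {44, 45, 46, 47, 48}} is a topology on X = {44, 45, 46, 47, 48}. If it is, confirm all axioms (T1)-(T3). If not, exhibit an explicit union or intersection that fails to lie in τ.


τ IS a topology on X.

Axiom (T1): ∅ ∈ τ? Yes; X ∈ τ? Yes.
Axiom (T2/T3): check pairwise unions and intersections of members of τ.
All pairwise intersections and unions checked — each lies in τ. Therefore τ satisfies (T1), (T2), (T3): it IS a topology on X.


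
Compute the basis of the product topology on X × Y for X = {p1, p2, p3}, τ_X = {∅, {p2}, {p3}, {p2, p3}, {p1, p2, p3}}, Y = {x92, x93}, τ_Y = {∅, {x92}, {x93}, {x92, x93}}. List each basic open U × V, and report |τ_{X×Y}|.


Basis B = {∅ × ∅, {p2} × {x92}, {p2} × {x93}, {p3} × {x92}, {p3} × {x93}, {p2} × {x92, x93}, {p2, p3} × {x92}, {p2, p3} × {x93}, {p3} × {x92, x93}, {p1, p2, p3} × {x92}, {p1, p2, p3} × {x93}, {p2, p3} × {x92, x93}, {p1, p2, p3} × {x92, x93}}; |τ_{X×Y}| = 25.

Enumerate products U × V with U ∈ τ_X, V ∈ τ_Y (deduplicated):
  ∅ × ∅ = {} (∅)
  {p2} × {x92} = {(p2,x92)}
  {p2} × {x93} = {(p2,x93)}
  {p3} × {x92} = {(p3,x92)}
  {p3} × {x93} = {(p3,x93)}
  {p2} × {x92, x93} = {(p2,x92), (p2,x93)}
  {p2, p3} × {x92} = {(p2,x92), (p3,x92)}
  {p2, p3} × {x93} = {(p2,x93), (p3,x93)}
  {p3} × {x92, x93} = {(p3,x92), (p3,x93)}
  {p1, p2, p3} × {x92} = {(p1,x92), (p2,x92), (p3,x92)}
  {p1, p2, p3} × {x93} = {(p1,x93), (p2,x93), (p3,x93)}
  {p2, p3} × {x92, x93} = {(p2,x92), (p2,x93), (p3,x92), (p3,x93)}
  {p1, p2, p3} × {x92, x93} = {(p1,x92), (p1,x93), (p2,x92), (p2,x93), (p3,x92), (p3,x93)}
These 13 distinct sets form the basis B.
Close under arbitrary unions to get τ_{X×Y}; counting gives |τ_{X×Y}| = 25.


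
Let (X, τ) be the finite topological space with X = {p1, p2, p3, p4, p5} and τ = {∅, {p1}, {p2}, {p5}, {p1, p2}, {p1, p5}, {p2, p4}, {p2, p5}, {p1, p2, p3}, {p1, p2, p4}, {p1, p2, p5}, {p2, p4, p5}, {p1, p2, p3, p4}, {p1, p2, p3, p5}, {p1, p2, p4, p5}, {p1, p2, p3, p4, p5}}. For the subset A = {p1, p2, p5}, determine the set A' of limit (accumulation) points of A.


A' = {p3, p4}

For each x ∈ X, list the open sets U ∈ τ with x ∈ U, then check whether U ∩ (A ∖ {x}) ≠ ∅ for every such U.
  x = p1: open {p1} ∋ x has {p1} ∩ (A ∖ {p1}) = ∅, so x is NOT a limit point.
  x = p2: open {p2} ∋ x has {p2} ∩ (A ∖ {p2}) = ∅, so x is NOT a limit point.
  x = p3: opens ∋ x are {p1, p2, p3}, {p1, p2, p3, p4}, {p1, p2, p3, p5}, {p1, p2, p3, p4, p5}; each meets A ∖ {p3}, so x IS a limit point.
  x = p4: opens ∋ x are {p2, p4}, {p1, p2, p4}, {p2, p4, p5}, {p1, p2, p3, p4}, {p1, p2, p4, p5}, {p1, p2, p3, p4, p5}; each meets A ∖ {p4}, so x IS a limit point.
  x = p5: open {p5} ∋ x has {p5} ∩ (A ∖ {p5}) = ∅, so x is NOT a limit point.
Collecting: A' = {p3, p4}.


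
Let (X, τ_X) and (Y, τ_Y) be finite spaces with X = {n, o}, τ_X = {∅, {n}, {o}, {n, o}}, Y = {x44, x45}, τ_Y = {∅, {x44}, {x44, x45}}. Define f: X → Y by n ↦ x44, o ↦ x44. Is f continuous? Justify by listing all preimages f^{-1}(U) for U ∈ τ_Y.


f IS continuous.

Compute f^{-1}(U) for each U ∈ τ_Y:
  U = ∅: f^{-1}(U) = ∅ ∈ τ_X ✓.
  U = {x44}: f^{-1}(U) = {n, o} ∈ τ_X ✓.
  U = {x44, x45}: f^{-1}(U) = {n, o} ∈ τ_X ✓.
Every preimage lies in τ_X, so f IS continuous.


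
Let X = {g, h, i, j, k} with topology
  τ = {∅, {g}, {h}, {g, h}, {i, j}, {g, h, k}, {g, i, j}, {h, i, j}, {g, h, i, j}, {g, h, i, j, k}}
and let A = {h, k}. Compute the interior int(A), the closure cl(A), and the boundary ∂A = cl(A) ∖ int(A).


int(A) = {h}, cl(A) = {h, k}, ∂A = {k}.

Closed sets in (X, τ) are complements of opens:
  closed(X, τ) = {∅, {k}, {g, k}, {h, k}, {i, j}, {g, h, k}, {i, j, k}, {g, i, j, k}, {h, i, j, k}, {g, h, i, j, k}}.
int(A) = ⋃ {U ∈ τ : U ⊆ A}. Opens contained in A: ∅, {h}.
Taking the union of these: int(A) = {h}.
cl(A) = ⋂ {C closed : A ⊆ C}. Closed sets containing A: {h, k}, {g, h, k}, {h, i, j, k}, {g, h, i, j, k}.
Intersecting these: cl(A) = {h, k}.
∂A = cl(A) ∖ int(A) = {h, k} ∖ {h} = {k}.


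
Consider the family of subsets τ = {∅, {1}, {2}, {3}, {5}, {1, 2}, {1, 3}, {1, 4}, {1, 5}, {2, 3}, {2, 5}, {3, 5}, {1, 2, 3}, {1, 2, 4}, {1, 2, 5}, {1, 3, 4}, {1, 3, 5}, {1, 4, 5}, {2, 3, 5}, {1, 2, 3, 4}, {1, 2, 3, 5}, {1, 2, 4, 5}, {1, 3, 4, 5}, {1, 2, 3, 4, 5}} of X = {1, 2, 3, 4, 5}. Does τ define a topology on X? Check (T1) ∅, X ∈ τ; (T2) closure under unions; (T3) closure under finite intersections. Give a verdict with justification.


τ IS a topology on X.

Axiom (T1): ∅ ∈ τ? Yes; X ∈ τ? Yes.
Axiom (T2/T3): check pairwise unions and intersections of members of τ.
All pairwise intersections and unions checked — each lies in τ. Therefore τ satisfies (T1), (T2), (T3): it IS a topology on X.


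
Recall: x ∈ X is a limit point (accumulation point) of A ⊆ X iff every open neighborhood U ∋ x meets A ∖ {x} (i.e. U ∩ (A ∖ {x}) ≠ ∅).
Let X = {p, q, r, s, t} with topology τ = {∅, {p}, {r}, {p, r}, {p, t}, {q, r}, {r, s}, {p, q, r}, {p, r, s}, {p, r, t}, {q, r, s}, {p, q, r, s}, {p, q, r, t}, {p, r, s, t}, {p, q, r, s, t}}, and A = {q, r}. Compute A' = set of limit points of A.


A' = {q, s}

For each x ∈ X, list the open sets U ∈ τ with x ∈ U, then check whether U ∩ (A ∖ {x}) ≠ ∅ for every such U.
  x = p: open {p} ∋ x has {p} ∩ (A ∖ {p}) = ∅, so x is NOT a limit point.
  x = q: opens ∋ x are {q, r}, {p, q, r}, {q, r, s}, {p, q, r, s}, {p, q, r, t}, {p, q, r, s, t}; each meets A ∖ {q}, so x IS a limit point.
  x = r: open {r} ∋ x has {r} ∩ (A ∖ {r}) = ∅, so x is NOT a limit point.
  x = s: opens ∋ x are {r, s}, {p, r, s}, {q, r, s}, {p, q, r, s}, {p, r, s, t}, {p, q, r, s, t}; each meets A ∖ {s}, so x IS a limit point.
  x = t: open {p, t} ∋ x has {p, t} ∩ (A ∖ {t}) = ∅, so x is NOT a limit point.
Collecting: A' = {q, s}.


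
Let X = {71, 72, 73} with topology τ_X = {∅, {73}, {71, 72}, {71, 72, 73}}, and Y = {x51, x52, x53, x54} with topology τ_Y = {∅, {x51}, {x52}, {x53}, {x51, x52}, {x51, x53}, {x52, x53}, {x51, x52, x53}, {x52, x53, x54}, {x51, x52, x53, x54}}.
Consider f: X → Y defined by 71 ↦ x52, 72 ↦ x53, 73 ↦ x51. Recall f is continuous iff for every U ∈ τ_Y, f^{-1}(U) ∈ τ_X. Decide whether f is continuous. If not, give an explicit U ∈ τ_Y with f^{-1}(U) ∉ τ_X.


f is NOT continuous.

Compute f^{-1}(U) for each U ∈ τ_Y:
  U = ∅: f^{-1}(U) = ∅ ∈ τ_X ✓.
  U = {x51}: f^{-1}(U) = {73} ∈ τ_X ✓.
  U = {x52}: f^{-1}(U) = {71} ∉ τ_X ✗.
  U = {x53}: f^{-1}(U) = {72} ∉ τ_X ✗.
  U = {x51, x52}: f^{-1}(U) = {71, 73} ∉ τ_X ✗.
  U = {x51, x53}: f^{-1}(U) = {72, 73} ∉ τ_X ✗.
  U = {x52, x53}: f^{-1}(U) = {71, 72} ∈ τ_X ✓.
  U = {x51, x52, x53}: f^{-1}(U) = {71, 72, 73} ∈ τ_X ✓.
  U = {x52, x53, x54}: f^{-1}(U) = {71, 72} ∈ τ_X ✓.
  U = {x51, x52, x53, x54}: f^{-1}(U) = {71, 72, 73} ∈ τ_X ✓.
Found U = {x52} with f^{-1}(U) = {71} not in τ_X. Therefore f is NOT continuous.


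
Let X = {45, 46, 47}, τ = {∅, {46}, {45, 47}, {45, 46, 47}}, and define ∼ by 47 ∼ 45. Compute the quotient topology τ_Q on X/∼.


X/∼ = {[45=47], [46]}; |τ_Q| = 4.

Equivalence classes: [45=47], [46].
Quotient map π: X → X/∼ sends 45 ↦ [45=47], 46 ↦ [46], 47 ↦ [45=47].
For each subset V ⊆ X/∼, compute π^{-1}(V) ⊆ X and check whether π^{-1}(V) ∈ τ. V is open in τ_Q iff π^{-1}(V) ∈ τ.
  V = {}: π^{-1}(V) = ∅ ∈ τ ✓.
  V = {[45=47]}: π^{-1}(V) = {45, 47} ∈ τ ✓.
  V = {[46]}: π^{-1}(V) = {46} ∈ τ ✓.
  V = {[45=47], [46]}: π^{-1}(V) = {45, 46, 47} ∈ τ ✓.
Open sets in the quotient: τ_Q = {{}, {[45=47]}, {[46]}, {[45=47], [46]}} (4 elements).


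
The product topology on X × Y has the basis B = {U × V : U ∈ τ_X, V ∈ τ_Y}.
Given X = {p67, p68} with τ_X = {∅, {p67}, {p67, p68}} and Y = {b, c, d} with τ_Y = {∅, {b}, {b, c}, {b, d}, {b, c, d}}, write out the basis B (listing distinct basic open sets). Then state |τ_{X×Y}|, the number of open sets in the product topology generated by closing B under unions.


Basis B = {∅ × ∅, {p67} × {b}, {p67} × {b, c}, {p67} × {b, d}, {p67, p68} × {b}, {p67} × {b, c, d}, {p67, p68} × {b, c}, {p67, p68} × {b, d}, {p67, p68} × {b, c, d}}; |τ_{X×Y}| = 14.

Enumerate products U × V with U ∈ τ_X, V ∈ τ_Y (deduplicated):
  ∅ × ∅ = {} (∅)
  {p67} × {b} = {(p67,b)}
  {p67} × {b, c} = {(p67,b), (p67,c)}
  {p67} × {b, d} = {(p67,b), (p67,d)}
  {p67, p68} × {b} = {(p67,b), (p68,b)}
  {p67} × {b, c, d} = {(p67,b), (p67,c), (p67,d)}
  {p67, p68} × {b, c} = {(p67,b), (p67,c), (p68,b), (p68,c)}
  {p67, p68} × {b, d} = {(p67,b), (p67,d), (p68,b), (p68,d)}
  {p67, p68} × {b, c, d} = {(p67,b), (p67,c), (p67,d), (p68,b), (p68,c), (p68,d)}
These 9 distinct sets form the basis B.
Close under arbitrary unions to get τ_{X×Y}; counting gives |τ_{X×Y}| = 14.


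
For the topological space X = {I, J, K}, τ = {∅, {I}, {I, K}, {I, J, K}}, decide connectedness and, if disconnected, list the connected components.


(X, τ) is connected.

Find clopen sets (U ∈ τ with X ∖ U ∈ τ):
  U = ∅, X ∖ U = {I, J, K} — both open, so U is clopen.
  U = {I, J, K}, X ∖ U = ∅ — both open, so U is clopen.
Only trivial clopens (∅ and X) exist, so (X, τ) is connected.
Compute connected components by grouping points that agree on all clopens:
  component: {I, J, K}


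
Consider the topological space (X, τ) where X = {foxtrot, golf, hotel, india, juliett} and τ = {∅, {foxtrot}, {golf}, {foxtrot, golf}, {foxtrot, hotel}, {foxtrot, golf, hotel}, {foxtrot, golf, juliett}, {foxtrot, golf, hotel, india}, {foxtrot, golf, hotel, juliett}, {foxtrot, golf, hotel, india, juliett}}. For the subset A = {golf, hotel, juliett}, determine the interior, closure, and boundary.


int(A) = {golf}, cl(A) = {golf, hotel, india, juliett}, ∂A = {hotel, india, juliett}.

Closed sets in (X, τ) are complements of opens:
  closed(X, τ) = {∅, {india}, {juliett}, {hotel, india}, {india, juliett}, {golf, india, juliett}, {hotel, india, juliett}, {foxtrot, hotel, india, juliett}, {golf, hotel, india, juliett}, {foxtrot, golf, hotel, india, juliett}}.
int(A) = ⋃ {U ∈ τ : U ⊆ A}. Opens contained in A: ∅, {golf}.
Taking the union of these: int(A) = {golf}.
cl(A) = ⋂ {C closed : A ⊆ C}. Closed sets containing A: {golf, hotel, india, juliett}, {foxtrot, golf, hotel, india, juliett}.
Intersecting these: cl(A) = {golf, hotel, india, juliett}.
∂A = cl(A) ∖ int(A) = {golf, hotel, india, juliett} ∖ {golf} = {hotel, india, juliett}.


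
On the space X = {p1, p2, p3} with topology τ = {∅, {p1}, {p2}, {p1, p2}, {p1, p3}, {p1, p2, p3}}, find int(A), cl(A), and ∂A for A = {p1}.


int(A) = {p1}, cl(A) = {p1, p3}, ∂A = {p3}.

Closed sets in (X, τ) are complements of opens:
  closed(X, τ) = {∅, {p2}, {p3}, {p1, p3}, {p2, p3}, {p1, p2, p3}}.
int(A) = ⋃ {U ∈ τ : U ⊆ A}. Opens contained in A: ∅, {p1}.
Taking the union of these: int(A) = {p1}.
cl(A) = ⋂ {C closed : A ⊆ C}. Closed sets containing A: {p1, p3}, {p1, p2, p3}.
Intersecting these: cl(A) = {p1, p3}.
∂A = cl(A) ∖ int(A) = {p1, p3} ∖ {p1} = {p3}.


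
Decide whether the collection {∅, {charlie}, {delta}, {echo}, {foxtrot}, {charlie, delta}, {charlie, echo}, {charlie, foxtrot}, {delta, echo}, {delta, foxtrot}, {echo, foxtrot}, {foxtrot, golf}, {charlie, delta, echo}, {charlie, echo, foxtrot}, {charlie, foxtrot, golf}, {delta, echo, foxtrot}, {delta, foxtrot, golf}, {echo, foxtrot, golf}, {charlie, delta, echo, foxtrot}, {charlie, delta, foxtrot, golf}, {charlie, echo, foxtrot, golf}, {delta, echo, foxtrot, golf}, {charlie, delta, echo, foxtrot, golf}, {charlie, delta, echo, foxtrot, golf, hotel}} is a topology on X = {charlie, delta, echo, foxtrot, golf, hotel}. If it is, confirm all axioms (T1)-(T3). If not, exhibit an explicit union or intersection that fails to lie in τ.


τ is NOT a topology on X.

Axiom (T1): ∅ ∈ τ? Yes; X ∈ τ? Yes.
Axiom (T2/T3): check pairwise unions and intersections of members of τ.
Counterexample for (T2): {charlie} ∪ {delta, foxtrot} = {charlie, delta, foxtrot} ∉ τ. Therefore τ is NOT a topology.


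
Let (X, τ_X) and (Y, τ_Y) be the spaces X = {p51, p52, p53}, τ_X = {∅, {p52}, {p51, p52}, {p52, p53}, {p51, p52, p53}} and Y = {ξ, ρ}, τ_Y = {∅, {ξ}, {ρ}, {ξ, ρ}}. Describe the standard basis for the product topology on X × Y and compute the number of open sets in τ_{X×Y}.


Basis B = {∅ × ∅, {p52} × {ξ}, {p52} × {ρ}, {p51, p52} × {ξ}, {p51, p52} × {ρ}, {p52} × {ξ, ρ}, {p52, p53} × {ξ}, {p52, p53} × {ρ}, {p51, p52, p53} × {ξ}, {p51, p52, p53} × {ρ}, {p51, p52} × {ξ, ρ}, {p52, p53} × {ξ, ρ}, {p51, p52, p53} × {ξ, ρ}}; |τ_{X×Y}| = 25.

Enumerate products U × V with U ∈ τ_X, V ∈ τ_Y (deduplicated):
  ∅ × ∅ = {} (∅)
  {p52} × {ξ} = {(p52,ξ)}
  {p52} × {ρ} = {(p52,ρ)}
  {p51, p52} × {ξ} = {(p51,ξ), (p52,ξ)}
  {p51, p52} × {ρ} = {(p51,ρ), (p52,ρ)}
  {p52} × {ξ, ρ} = {(p52,ξ), (p52,ρ)}
  {p52, p53} × {ξ} = {(p52,ξ), (p53,ξ)}
  {p52, p53} × {ρ} = {(p52,ρ), (p53,ρ)}
  {p51, p52, p53} × {ξ} = {(p51,ξ), (p52,ξ), (p53,ξ)}
  {p51, p52, p53} × {ρ} = {(p51,ρ), (p52,ρ), (p53,ρ)}
  {p51, p52} × {ξ, ρ} = {(p51,ξ), (p51,ρ), (p52,ξ), (p52,ρ)}
  {p52, p53} × {ξ, ρ} = {(p52,ξ), (p52,ρ), (p53,ξ), (p53,ρ)}
  {p51, p52, p53} × {ξ, ρ} = {(p51,ξ), (p51,ρ), (p52,ξ), (p52,ρ), (p53,ξ), (p53,ρ)}
These 13 distinct sets form the basis B.
Close under arbitrary unions to get τ_{X×Y}; counting gives |τ_{X×Y}| = 25.


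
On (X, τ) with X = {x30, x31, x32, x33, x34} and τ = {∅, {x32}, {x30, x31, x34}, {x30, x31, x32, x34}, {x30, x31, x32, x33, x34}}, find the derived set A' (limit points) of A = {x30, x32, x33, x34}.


A' = {x30, x31, x33, x34}

For each x ∈ X, list the open sets U ∈ τ with x ∈ U, then check whether U ∩ (A ∖ {x}) ≠ ∅ for every such U.
  x = x30: opens ∋ x are {x30, x31, x34}, {x30, x31, x32, x34}, {x30, x31, x32, x33, x34}; each meets A ∖ {x30}, so x IS a limit point.
  x = x31: opens ∋ x are {x30, x31, x34}, {x30, x31, x32, x34}, {x30, x31, x32, x33, x34}; each meets A ∖ {x31}, so x IS a limit point.
  x = x32: open {x32} ∋ x has {x32} ∩ (A ∖ {x32}) = ∅, so x is NOT a limit point.
  x = x33: opens ∋ x are {x30, x31, x32, x33, x34}; each meets A ∖ {x33}, so x IS a limit point.
  x = x34: opens ∋ x are {x30, x31, x34}, {x30, x31, x32, x34}, {x30, x31, x32, x33, x34}; each meets A ∖ {x34}, so x IS a limit point.
Collecting: A' = {x30, x31, x33, x34}.


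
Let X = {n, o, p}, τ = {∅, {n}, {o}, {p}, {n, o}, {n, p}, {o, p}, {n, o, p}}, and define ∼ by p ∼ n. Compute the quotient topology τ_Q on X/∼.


X/∼ = {[n=p], [o]}; |τ_Q| = 4.

Equivalence classes: [n=p], [o].
Quotient map π: X → X/∼ sends n ↦ [n=p], o ↦ [o], p ↦ [n=p].
For each subset V ⊆ X/∼, compute π^{-1}(V) ⊆ X and check whether π^{-1}(V) ∈ τ. V is open in τ_Q iff π^{-1}(V) ∈ τ.
  V = {}: π^{-1}(V) = ∅ ∈ τ ✓.
  V = {[n=p]}: π^{-1}(V) = {n, p} ∈ τ ✓.
  V = {[o]}: π^{-1}(V) = {o} ∈ τ ✓.
  V = {[n=p], [o]}: π^{-1}(V) = {n, o, p} ∈ τ ✓.
Open sets in the quotient: τ_Q = {{}, {[n=p]}, {[o]}, {[n=p], [o]}} (4 elements).


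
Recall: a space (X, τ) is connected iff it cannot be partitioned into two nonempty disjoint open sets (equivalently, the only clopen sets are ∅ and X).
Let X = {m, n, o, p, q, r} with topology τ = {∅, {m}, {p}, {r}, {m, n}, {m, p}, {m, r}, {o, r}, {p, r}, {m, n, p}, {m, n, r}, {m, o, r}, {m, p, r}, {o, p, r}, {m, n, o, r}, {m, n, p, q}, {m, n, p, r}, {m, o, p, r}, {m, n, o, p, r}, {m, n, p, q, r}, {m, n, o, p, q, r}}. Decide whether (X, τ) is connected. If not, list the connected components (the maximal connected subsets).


(X, τ) is disconnected; components = [{o, r}, {m, n, p, q}].

Find clopen sets (U ∈ τ with X ∖ U ∈ τ):
  U = ∅, X ∖ U = {m, n, o, p, q, r} — both open, so U is clopen.
  U = {o, r}, X ∖ U = {m, n, p, q} — both open, so U is clopen.
  U = {m, n, p, q}, X ∖ U = {o, r} — both open, so U is clopen.
  U = {m, n, o, p, q, r}, X ∖ U = ∅ — both open, so U is clopen.
Nontrivial clopen(s) exist: e.g. {m, n, p, q}. So (X, τ) is disconnected.
Compute connected components by grouping points that agree on all clopens:
  component: {o, r}
  component: {m, n, p, q}


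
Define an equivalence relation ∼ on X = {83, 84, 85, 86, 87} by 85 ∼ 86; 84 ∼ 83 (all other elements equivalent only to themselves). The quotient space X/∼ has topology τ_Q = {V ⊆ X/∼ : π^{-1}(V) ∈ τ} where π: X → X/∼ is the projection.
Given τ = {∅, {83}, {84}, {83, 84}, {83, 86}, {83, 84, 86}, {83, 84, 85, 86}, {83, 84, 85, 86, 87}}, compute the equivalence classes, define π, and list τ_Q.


X/∼ = {[83=84], [85=86], [87]}; |τ_Q| = 4.

Equivalence classes: [83=84], [85=86], [87].
Quotient map π: X → X/∼ sends 83 ↦ [83=84], 84 ↦ [83=84], 85 ↦ [85=86], 86 ↦ [85=86], 87 ↦ [87].
For each subset V ⊆ X/∼, compute π^{-1}(V) ⊆ X and check whether π^{-1}(V) ∈ τ. V is open in τ_Q iff π^{-1}(V) ∈ τ.
  V = {}: π^{-1}(V) = ∅ ∈ τ ✓.
  V = {[83=84]}: π^{-1}(V) = {83, 84} ∈ τ ✓.
  V = {[85=86]}: π^{-1}(V) = {85, 86} ∉ τ ✗.
  V = {[83=84], [85=86]}: π^{-1}(V) = {83, 84, 85, 86} ∈ τ ✓.
  V = {[87]}: π^{-1}(V) = {87} ∉ τ ✗.
  V = {[83=84], [87]}: π^{-1}(V) = {83, 84, 87} ∉ τ ✗.
  V = {[85=86], [87]}: π^{-1}(V) = {85, 86, 87} ∉ τ ✗.
  V = {[83=84], [85=86], [87]}: π^{-1}(V) = {83, 84, 85, 86, 87} ∈ τ ✓.
Open sets in the quotient: τ_Q = {{}, {[83=84]}, {[83=84], [85=86]}, {[83=84], [85=86], [87]}} (4 elements).
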